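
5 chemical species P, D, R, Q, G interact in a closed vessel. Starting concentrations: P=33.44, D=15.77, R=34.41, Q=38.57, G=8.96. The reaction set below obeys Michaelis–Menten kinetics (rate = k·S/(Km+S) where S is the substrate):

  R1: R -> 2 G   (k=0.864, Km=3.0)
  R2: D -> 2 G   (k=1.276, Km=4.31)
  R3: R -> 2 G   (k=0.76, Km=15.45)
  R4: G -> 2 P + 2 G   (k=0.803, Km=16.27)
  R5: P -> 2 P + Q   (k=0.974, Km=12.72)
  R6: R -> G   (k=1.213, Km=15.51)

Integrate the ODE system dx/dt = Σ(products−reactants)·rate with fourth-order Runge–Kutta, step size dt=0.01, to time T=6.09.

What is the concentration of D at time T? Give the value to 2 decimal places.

RK4 with dt=0.01: 609 steps to T=6.09. Trajectory (selected grid times):
t=0.00: P=33.44 D=15.77 R=34.41 Q=38.57 G=8.96
t=0.68: P=34.36 D=15.09 R=32.95 Q=39.05 G=12.89
t=1.35: P=35.35 D=14.43 R=31.53 Q=39.53 G=16.76
t=2.03: P=36.42 D=13.77 R=30.10 Q=40.02 G=20.69
t=2.71: P=37.55 D=13.11 R=28.69 Q=40.51 G=24.61
t=3.38: P=38.71 D=12.47 R=27.32 Q=41.00 G=28.44
t=4.06: P=39.92 D=11.83 R=25.94 Q=41.50 G=32.31
t=4.74: P=41.16 D=11.20 R=24.58 Q=42.01 G=36.15
t=5.41: P=42.42 D=10.59 R=23.27 Q=42.51 G=39.89
t=6.09: P=43.71 D=9.97 R=21.95 Q=43.02 G=43.64
Read off D at T=6.09: 9.97

D at T = 9.97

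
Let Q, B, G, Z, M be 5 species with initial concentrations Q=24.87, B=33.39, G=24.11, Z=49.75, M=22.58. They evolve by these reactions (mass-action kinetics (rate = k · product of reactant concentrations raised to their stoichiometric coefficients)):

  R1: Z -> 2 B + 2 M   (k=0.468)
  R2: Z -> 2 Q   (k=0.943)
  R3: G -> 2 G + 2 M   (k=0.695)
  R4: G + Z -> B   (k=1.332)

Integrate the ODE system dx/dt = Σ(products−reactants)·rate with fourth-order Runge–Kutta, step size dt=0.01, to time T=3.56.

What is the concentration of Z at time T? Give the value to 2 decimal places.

Z at T = 0.16

RK4 with dt=0.01: 356 steps to T=3.56. Trajectory (selected grid times):
t=0.00: Q=24.87 B=33.39 G=24.11 Z=49.75 M=22.58
t=0.40: Q=40.04 B=65.40 G=0.00 Z=13.92 M=30.85
t=0.79: Q=47.92 B=69.31 G=0.00 Z=8.03 M=34.76
t=1.19: Q=52.55 B=71.60 G=0.00 Z=4.57 M=37.05
t=1.58: Q=55.13 B=72.89 G=0.00 Z=2.63 M=38.34
t=1.98: Q=56.65 B=73.64 G=0.00 Z=1.50 M=39.09
t=2.37: Q=57.49 B=74.06 G=0.00 Z=0.86 M=39.51
t=2.77: Q=57.99 B=74.31 G=0.00 Z=0.49 M=39.76
t=3.16: Q=58.27 B=74.45 G=0.00 Z=0.28 M=39.89
t=3.56: Q=58.43 B=74.53 G=0.00 Z=0.16 M=39.98
Read off Z at T=3.56: 0.16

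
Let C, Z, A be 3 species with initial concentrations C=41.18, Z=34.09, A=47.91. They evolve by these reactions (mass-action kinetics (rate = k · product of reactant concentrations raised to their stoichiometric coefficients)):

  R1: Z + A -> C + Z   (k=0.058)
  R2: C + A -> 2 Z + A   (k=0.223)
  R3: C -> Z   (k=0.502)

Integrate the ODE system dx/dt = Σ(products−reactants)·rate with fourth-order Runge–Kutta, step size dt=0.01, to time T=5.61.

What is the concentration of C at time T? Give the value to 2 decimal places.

RK4 with dt=0.01: 561 steps to T=5.61. Trajectory (selected grid times):
t=0.00: C=41.18 Z=34.09 A=47.91
t=0.62: C=24.86 Z=153.10 A=0.51
t=1.25: C=18.28 Z=160.49 A=0.00
t=1.87: C=13.39 Z=165.39 A=0.00
t=2.49: C=9.81 Z=168.97 A=0.00
t=3.12: C=7.15 Z=171.63 A=0.00
t=3.74: C=5.24 Z=173.54 A=0.00
t=4.36: C=3.84 Z=174.94 A=0.00
t=4.99: C=2.80 Z=175.98 A=0.00
t=5.61: C=2.05 Z=176.73 A=0.00
Read off C at T=5.61: 2.05

C at T = 2.05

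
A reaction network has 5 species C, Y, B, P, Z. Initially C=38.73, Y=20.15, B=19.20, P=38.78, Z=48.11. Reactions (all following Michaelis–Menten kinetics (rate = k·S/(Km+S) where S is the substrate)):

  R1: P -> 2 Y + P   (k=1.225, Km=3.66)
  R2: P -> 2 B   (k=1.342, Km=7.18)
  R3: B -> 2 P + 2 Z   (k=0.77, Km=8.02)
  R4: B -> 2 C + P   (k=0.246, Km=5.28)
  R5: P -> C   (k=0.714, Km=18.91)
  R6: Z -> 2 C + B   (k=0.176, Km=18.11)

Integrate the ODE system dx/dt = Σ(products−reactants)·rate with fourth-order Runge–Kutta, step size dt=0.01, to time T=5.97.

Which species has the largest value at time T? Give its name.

RK4 with dt=0.01: 597 steps to T=5.97. Trajectory (selected grid times):
t=0.00: C=38.73 Y=20.15 B=19.20 P=38.78 Z=48.11
t=0.66: C=39.47 Y=21.63 B=20.29 P=38.57 Z=48.75
t=1.33: C=40.23 Y=23.13 B=21.39 P=38.37 Z=49.41
t=1.99: C=40.98 Y=24.60 B=22.46 P=38.18 Z=50.07
t=2.65: C=41.73 Y=26.08 B=23.53 P=38.00 Z=50.73
t=3.32: C=42.49 Y=27.57 B=24.60 P=37.84 Z=51.42
t=3.98: C=43.24 Y=29.05 B=25.66 P=37.68 Z=52.11
t=4.64: C=44.00 Y=30.52 B=26.71 P=37.54 Z=52.80
t=5.31: C=44.77 Y=32.02 B=27.77 P=37.40 Z=53.51
t=5.97: C=45.53 Y=33.49 B=28.81 P=37.28 Z=54.21
At T=5.97: C=45.53 Y=33.49 B=28.81 P=37.28 Z=54.21; the largest is Z.

Dominant species at T: Z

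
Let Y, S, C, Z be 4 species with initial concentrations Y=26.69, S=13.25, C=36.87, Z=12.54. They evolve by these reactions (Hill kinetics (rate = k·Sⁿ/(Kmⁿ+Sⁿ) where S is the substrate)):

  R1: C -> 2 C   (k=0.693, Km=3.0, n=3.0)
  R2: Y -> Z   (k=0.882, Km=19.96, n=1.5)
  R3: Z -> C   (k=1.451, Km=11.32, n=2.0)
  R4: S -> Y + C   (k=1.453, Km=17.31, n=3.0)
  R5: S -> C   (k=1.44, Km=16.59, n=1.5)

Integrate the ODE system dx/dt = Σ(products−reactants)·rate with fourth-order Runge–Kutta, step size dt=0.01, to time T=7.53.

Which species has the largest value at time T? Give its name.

RK4 with dt=0.01: 753 steps to T=7.53. Trajectory (selected grid times):
t=0.00: Y=26.69 S=13.25 C=36.87 Z=12.54
t=0.84: Y=26.59 S=12.41 C=38.96 Z=12.32
t=1.67: Y=26.45 S=11.65 C=40.94 Z=12.12
t=2.51: Y=26.27 S=10.95 C=42.87 Z=11.92
t=3.35: Y=26.06 S=10.31 C=44.73 Z=11.73
t=4.18: Y=25.82 S=9.73 C=46.50 Z=11.55
t=5.02: Y=25.55 S=9.20 C=48.23 Z=11.37
t=5.86: Y=25.26 S=8.71 C=49.91 Z=11.20
t=6.69: Y=24.96 S=8.26 C=51.53 Z=11.04
t=7.53: Y=24.64 S=7.84 C=53.11 Z=10.88
At T=7.53: Y=24.64 S=7.84 C=53.11 Z=10.88; the largest is C.

Dominant species at T: C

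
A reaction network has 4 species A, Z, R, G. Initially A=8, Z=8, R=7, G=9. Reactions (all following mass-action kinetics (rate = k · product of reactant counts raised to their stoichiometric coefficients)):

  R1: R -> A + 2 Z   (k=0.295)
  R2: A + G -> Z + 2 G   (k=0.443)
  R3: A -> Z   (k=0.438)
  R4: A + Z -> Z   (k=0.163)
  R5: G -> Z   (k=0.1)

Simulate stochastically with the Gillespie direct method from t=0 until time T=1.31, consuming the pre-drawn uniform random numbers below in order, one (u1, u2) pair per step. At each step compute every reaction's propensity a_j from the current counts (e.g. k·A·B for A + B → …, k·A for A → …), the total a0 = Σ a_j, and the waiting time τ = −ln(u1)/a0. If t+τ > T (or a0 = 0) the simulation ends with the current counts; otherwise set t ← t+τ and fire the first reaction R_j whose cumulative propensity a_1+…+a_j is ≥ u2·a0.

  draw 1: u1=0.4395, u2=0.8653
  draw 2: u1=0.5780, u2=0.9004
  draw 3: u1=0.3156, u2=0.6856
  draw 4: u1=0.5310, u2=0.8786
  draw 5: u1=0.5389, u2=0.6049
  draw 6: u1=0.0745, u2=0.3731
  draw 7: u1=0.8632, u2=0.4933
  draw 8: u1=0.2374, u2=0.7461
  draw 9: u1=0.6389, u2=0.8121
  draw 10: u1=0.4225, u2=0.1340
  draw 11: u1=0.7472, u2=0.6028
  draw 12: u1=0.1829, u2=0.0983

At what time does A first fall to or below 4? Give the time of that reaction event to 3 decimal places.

Threshold first reached at t = 0.079

t=0.000: A=8 Z=8 R=7 G=9
Draw 1: a1=2.065, a2=31.896, a3=3.504, a4=10.432, a5=0.900, a0=48.797; τ=−ln(0.4395)/48.797=0.017 → t=0.017; u2·a0=0.8653·48.797=42.224; a1+…+a3=37.465 < 42.224 ≤ a1+…+a4=47.897 → R4 fires; A=7 Z=8 R=7 G=9
Draw 2: a1=2.065, a2=27.909, a3=3.066, a4=9.128, a5=0.900, a0=43.068; τ=−ln(0.5780)/43.068=0.013 → t=0.030; u2·a0=0.9004·43.068=38.778; a1+…+a3=33.040 < 38.778 ≤ a1+…+a4=42.168 → R4 fires; A=6 Z=8 R=7 G=9
Draw 3: a1=2.065, a2=23.922, a3=2.628, a4=7.824, a5=0.900, a0=37.339; τ=−ln(0.3156)/37.339=0.031 → t=0.060; u2·a0=0.6856·37.339=25.600; a1=2.065 < 25.600 ≤ a1+a2=25.987 → R2 fires; A=5 Z=9 R=7 G=10
Draw 4: a1=2.065, a2=22.150, a3=2.190, a4=7.335, a5=1.000, a0=34.740; τ=−ln(0.5310)/34.740=0.018 → t=0.079; u2·a0=0.8786·34.740=30.523; a1+…+a3=26.405 < 30.523 ≤ a1+…+a4=33.740 → R4 fires; A=4 Z=9 R=7 G=10
Draw 5: a1=2.065, a2=17.720, a3=1.752, a4=5.868, a5=1.000, a0=28.405; τ=−ln(0.5389)/28.405=0.022 → t=0.100; u2·a0=0.6049·28.405=17.182; a1=2.065 < 17.182 ≤ a1+a2=19.785 → R2 fires; A=3 Z=10 R=7 G=11
Draw 6: a1=2.065, a2=14.619, a3=1.314, a4=4.890, a5=1.100, a0=23.988; τ=−ln(0.0745)/23.988=0.108 → t=0.209; u2·a0=0.3731·23.988=8.950; a1=2.065 < 8.950 ≤ a1+a2=16.684 → R2 fires; A=2 Z=11 R=7 G=12
Draw 7: a1=2.065, a2=10.632, a3=0.876, a4=3.586, a5=1.200, a0=18.359; τ=−ln(0.8632)/18.359=0.008 → t=0.217; u2·a0=0.4933·18.359=9.056; a1=2.065 < 9.056 ≤ a1+a2=12.697 → R2 fires; A=1 Z=12 R=7 G=13
Draw 8: a1=2.065, a2=5.759, a3=0.438, a4=1.956, a5=1.300, a0=11.518; τ=−ln(0.2374)/11.518=0.125 → t=0.342; u2·a0=0.7461·11.518=8.594; a1+…+a3=8.262 < 8.594 ≤ a1+…+a4=10.218 → R4 fires; A=0 Z=12 R=7 G=13
Draw 9: a1=2.065, a2=0.000, a3=0.000, a4=0.000, a5=1.300, a0=3.365; τ=−ln(0.6389)/3.365=0.133 → t=0.475; u2·a0=0.8121·3.365=2.733; a1+…+a4=2.065 < 2.733 ≤ a1+…+a5=3.365 → R5 fires; A=0 Z=13 R=7 G=12
Draw 10: a1=2.065, a2=0.000, a3=0.000, a4=0.000, a5=1.200, a0=3.265; τ=−ln(0.4225)/3.265=0.264 → t=0.739; u2·a0=0.1340·3.265=0.438 ≤ a1=2.065 → R1 fires; A=1 Z=15 R=6 G=12
Draw 11: a1=1.770, a2=5.316, a3=0.438, a4=2.445, a5=1.200, a0=11.169; τ=−ln(0.7472)/11.169=0.026 → t=0.765; u2·a0=0.6028·11.169=6.733; a1=1.770 < 6.733 ≤ a1+a2=7.086 → R2 fires; A=0 Z=16 R=6 G=13
Draw 12: a1=1.770, a2=0.000, a3=0.000, a4=0.000, a5=1.300, a0=3.070; τ=−ln(0.1829)/3.070=0.553 → t=1.318 > T=1.31: stop.
A first becomes ≤ 4 when it reaches 4 at the event at t=0.079.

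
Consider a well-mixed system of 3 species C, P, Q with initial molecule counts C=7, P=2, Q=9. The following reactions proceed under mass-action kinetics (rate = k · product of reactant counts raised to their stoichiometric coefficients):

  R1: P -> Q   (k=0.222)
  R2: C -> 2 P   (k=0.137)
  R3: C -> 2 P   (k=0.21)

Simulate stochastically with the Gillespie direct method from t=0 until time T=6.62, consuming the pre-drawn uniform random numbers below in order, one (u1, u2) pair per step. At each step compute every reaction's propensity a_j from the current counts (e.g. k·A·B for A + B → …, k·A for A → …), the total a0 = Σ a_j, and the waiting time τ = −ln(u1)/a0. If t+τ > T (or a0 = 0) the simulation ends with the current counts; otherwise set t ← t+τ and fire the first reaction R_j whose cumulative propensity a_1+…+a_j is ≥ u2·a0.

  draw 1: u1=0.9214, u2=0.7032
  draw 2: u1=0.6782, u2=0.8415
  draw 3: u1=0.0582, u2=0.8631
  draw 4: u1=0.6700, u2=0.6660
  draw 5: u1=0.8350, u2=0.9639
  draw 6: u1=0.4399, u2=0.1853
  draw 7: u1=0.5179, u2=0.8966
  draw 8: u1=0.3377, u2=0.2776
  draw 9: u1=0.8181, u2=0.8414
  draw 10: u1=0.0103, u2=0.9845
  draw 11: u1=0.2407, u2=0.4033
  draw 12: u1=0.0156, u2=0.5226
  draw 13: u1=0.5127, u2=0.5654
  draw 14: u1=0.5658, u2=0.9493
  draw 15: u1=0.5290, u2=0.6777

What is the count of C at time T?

t=0.000: C=7 P=2 Q=9
Draw 1: a1=0.444, a2=0.959, a3=1.470, a0=2.873; τ=−ln(0.9214)/2.873=0.028 → t=0.028; u2·a0=0.7032·2.873=2.020; a1+a2=1.403 < 2.020 ≤ a1+…+a3=2.873 → R3 fires; C=6 P=4 Q=9
Draw 2: a1=0.888, a2=0.822, a3=1.260, a0=2.970; τ=−ln(0.6782)/2.970=0.131 → t=0.159; u2·a0=0.8415·2.970=2.499; a1+a2=1.710 < 2.499 ≤ a1+…+a3=2.970 → R3 fires; C=5 P=6 Q=9
Draw 3: a1=1.332, a2=0.685, a3=1.050, a0=3.067; τ=−ln(0.0582)/3.067=0.927 → t=1.086; u2·a0=0.8631·3.067=2.647; a1+a2=2.017 < 2.647 ≤ a1+…+a3=3.067 → R3 fires; C=4 P=8 Q=9
Draw 4: a1=1.776, a2=0.548, a3=0.840, a0=3.164; τ=−ln(0.6700)/3.164=0.127 → t=1.213; u2·a0=0.6660·3.164=2.107; a1=1.776 < 2.107 ≤ a1+a2=2.324 → R2 fires; C=3 P=10 Q=9
Draw 5: a1=2.220, a2=0.411, a3=0.630, a0=3.261; τ=−ln(0.8350)/3.261=0.055 → t=1.268; u2·a0=0.9639·3.261=3.143; a1+a2=2.631 < 3.143 ≤ a1+…+a3=3.261 → R3 fires; C=2 P=12 Q=9
Draw 6: a1=2.664, a2=0.274, a3=0.420, a0=3.358; τ=−ln(0.4399)/3.358=0.245 → t=1.513; u2·a0=0.1853·3.358=0.622 ≤ a1=2.664 → R1 fires; C=2 P=11 Q=10
Draw 7: a1=2.442, a2=0.274, a3=0.420, a0=3.136; τ=−ln(0.5179)/3.136=0.210 → t=1.723; u2·a0=0.8966·3.136=2.812; a1+a2=2.716 < 2.812 ≤ a1+…+a3=3.136 → R3 fires; C=1 P=13 Q=10
Draw 8: a1=2.886, a2=0.137, a3=0.210, a0=3.233; τ=−ln(0.3377)/3.233=0.336 → t=2.059; u2·a0=0.2776·3.233=0.897 ≤ a1=2.886 → R1 fires; C=1 P=12 Q=11
Draw 9: a1=2.664, a2=0.137, a3=0.210, a0=3.011; τ=−ln(0.8181)/3.011=0.067 → t=2.125; u2·a0=0.8414·3.011=2.533 ≤ a1=2.664 → R1 fires; C=1 P=11 Q=12
Draw 10: a1=2.442, a2=0.137, a3=0.210, a0=2.789; τ=−ln(0.0103)/2.789=1.641 → t=3.766; u2·a0=0.9845·2.789=2.746; a1+a2=2.579 < 2.746 ≤ a1+…+a3=2.789 → R3 fires; C=0 P=13 Q=12
Draw 11: a1=2.886, a2=0.000, a3=0.000, a0=2.886; τ=−ln(0.2407)/2.886=0.493 → t=4.259; u2·a0=0.4033·2.886=1.164 ≤ a1=2.886 → R1 fires; C=0 P=12 Q=13
Draw 12: a1=2.664, a2=0.000, a3=0.000, a0=2.664; τ=−ln(0.0156)/2.664=1.562 → t=5.821; u2·a0=0.5226·2.664=1.392 ≤ a1=2.664 → R1 fires; C=0 P=11 Q=14
Draw 13: a1=2.442, a2=0.000, a3=0.000, a0=2.442; τ=−ln(0.5127)/2.442=0.274 → t=6.095; u2·a0=0.5654·2.442=1.381 ≤ a1=2.442 → R1 fires; C=0 P=10 Q=15
Draw 14: a1=2.220, a2=0.000, a3=0.000, a0=2.220; τ=−ln(0.5658)/2.220=0.257 → t=6.351; u2·a0=0.9493·2.220=2.107 ≤ a1=2.220 → R1 fires; C=0 P=9 Q=16
Draw 15: a1=1.998, a2=0.000, a3=0.000, a0=1.998; τ=−ln(0.5290)/1.998=0.319 → t=6.670 > T=6.62: stop.
Read off C at T=6.62: 0

C at T = 0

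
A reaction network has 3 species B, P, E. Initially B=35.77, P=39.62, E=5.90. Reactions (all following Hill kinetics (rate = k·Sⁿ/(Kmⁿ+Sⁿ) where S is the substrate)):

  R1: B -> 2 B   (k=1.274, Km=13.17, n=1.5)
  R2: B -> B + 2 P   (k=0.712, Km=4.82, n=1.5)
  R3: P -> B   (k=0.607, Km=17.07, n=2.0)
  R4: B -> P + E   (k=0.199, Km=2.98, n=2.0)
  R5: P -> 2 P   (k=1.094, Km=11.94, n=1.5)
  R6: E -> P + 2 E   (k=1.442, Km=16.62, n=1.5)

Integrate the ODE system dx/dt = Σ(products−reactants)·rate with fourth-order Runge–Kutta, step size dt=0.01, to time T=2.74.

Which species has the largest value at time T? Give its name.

Dominant species at T: P

RK4 with dt=0.01: 274 steps to T=2.74. Trajectory (selected grid times):
t=0.00: B=35.77 P=39.62 E=5.90
t=0.30: B=36.18 P=40.29 E=6.04
t=0.61: B=36.60 P=40.99 E=6.18
t=0.91: B=37.01 P=41.66 E=6.32
t=1.22: B=37.44 P=42.37 E=6.47
t=1.52: B=37.85 P=43.05 E=6.61
t=1.83: B=38.28 P=43.76 E=6.76
t=2.13: B=38.70 P=44.45 E=6.91
t=2.44: B=39.13 P=45.16 E=7.07
t=2.74: B=39.55 P=45.85 E=7.22
At T=2.74: B=39.55 P=45.85 E=7.22; the largest is P.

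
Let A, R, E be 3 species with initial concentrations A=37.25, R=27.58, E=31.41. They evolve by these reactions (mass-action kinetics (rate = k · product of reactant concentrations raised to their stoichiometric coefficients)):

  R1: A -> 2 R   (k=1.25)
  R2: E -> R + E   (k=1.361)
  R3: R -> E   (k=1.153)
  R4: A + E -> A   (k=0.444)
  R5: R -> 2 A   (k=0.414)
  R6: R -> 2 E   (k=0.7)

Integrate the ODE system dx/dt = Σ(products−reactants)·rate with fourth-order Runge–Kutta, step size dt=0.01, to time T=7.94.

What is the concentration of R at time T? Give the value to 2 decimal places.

R at T = 21.96

RK4 with dt=0.01: 794 steps to T=7.94. Trajectory (selected grid times):
t=0.00: A=37.25 R=27.58 E=31.41
t=0.88: A=28.21 R=36.49 E=7.35
t=1.76: A=24.79 R=33.57 E=7.77
t=2.65: A=22.29 R=30.64 E=7.89
t=3.53: A=20.32 R=28.27 E=7.99
t=4.41: A=18.75 R=26.37 E=8.08
t=5.29: A=17.49 R=24.86 E=8.16
t=6.18: A=16.47 R=23.65 E=8.24
t=7.06: A=15.68 R=22.70 E=8.31
t=7.94: A=15.05 R=21.96 E=8.38
Read off R at T=7.94: 21.96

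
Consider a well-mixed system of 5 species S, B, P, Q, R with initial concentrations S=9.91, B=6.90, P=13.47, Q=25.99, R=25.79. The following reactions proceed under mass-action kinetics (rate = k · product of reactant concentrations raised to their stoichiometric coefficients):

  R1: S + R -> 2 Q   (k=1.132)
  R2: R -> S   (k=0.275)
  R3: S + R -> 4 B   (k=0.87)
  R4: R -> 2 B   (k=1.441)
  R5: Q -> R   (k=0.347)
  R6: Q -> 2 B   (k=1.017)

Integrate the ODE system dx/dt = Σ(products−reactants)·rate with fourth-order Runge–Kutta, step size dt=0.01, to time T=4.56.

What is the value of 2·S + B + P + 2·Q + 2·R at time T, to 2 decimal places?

Value at T = 143.75

Check how each reaction changes W = 2·S + B + P + 2·Q + 2·R (weight of products minus weight of reactants):
R1: S + R -> 2 Q: (2·2) − (2·1 + 2·1) = 4 − 4 = 0
R2: R -> S: (2·1) − (2·1) = 2 − 2 = 0
R3: S + R -> 4 B: (1·4) − (2·1 + 2·1) = 4 − 4 = 0
R4: R -> 2 B: (1·2) − (2·1) = 2 − 2 = 0
R5: Q -> R: (2·1) − (2·1) = 2 − 2 = 0
R6: Q -> 2 B: (1·2) − (2·1) = 2 − 2 = 0
Every reaction leaves W unchanged, so W is conserved and no simulation is needed: W(T) = W(0) = 2·9.91 + 6.90 + 13.47 + 2·25.99 + 2·25.79 = 143.75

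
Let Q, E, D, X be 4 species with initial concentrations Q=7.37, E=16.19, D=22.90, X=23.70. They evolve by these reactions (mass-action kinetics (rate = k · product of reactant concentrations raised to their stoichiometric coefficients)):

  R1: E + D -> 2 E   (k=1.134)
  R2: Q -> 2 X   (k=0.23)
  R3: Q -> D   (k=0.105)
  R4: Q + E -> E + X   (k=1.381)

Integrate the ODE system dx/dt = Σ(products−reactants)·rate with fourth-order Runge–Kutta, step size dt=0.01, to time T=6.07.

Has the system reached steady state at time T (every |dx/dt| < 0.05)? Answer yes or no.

Steady state at T: yes

RK4 with dt=0.01: 607 steps to T=6.07. Trajectory (selected grid times):
t=0.00: Q=7.37 E=16.19 D=22.90 X=23.70
t=0.67: Q=0.00 E=39.11 D=0.00 X=31.10
t=1.35: Q=0.00 E=39.11 D=0.00 X=31.10
t=2.02: Q=0.00 E=39.11 D=0.00 X=31.10
t=2.70: Q=0.00 E=39.11 D=0.00 X=31.10
t=3.37: Q=0.00 E=39.11 D=0.00 X=31.10
t=4.05: Q=0.00 E=39.11 D=0.00 X=31.10
t=4.72: Q=0.00 E=39.11 D=0.00 X=31.10
t=5.40: Q=0.00 E=39.11 D=0.00 X=31.10
t=6.07: Q=0.00 E=39.11 D=0.00 X=31.10
Rates at T: R1=0.0000, R2=0.0000, R3=0.0000, R4=0.0000
dx/dt at T (Σ net stoichiometry × rate): Q=-0.0000, E=+0.0000, D=-0.0000, X=+0.0000
Largest |dx/dt| is |+0.0000| (E) < 0.05 → steady.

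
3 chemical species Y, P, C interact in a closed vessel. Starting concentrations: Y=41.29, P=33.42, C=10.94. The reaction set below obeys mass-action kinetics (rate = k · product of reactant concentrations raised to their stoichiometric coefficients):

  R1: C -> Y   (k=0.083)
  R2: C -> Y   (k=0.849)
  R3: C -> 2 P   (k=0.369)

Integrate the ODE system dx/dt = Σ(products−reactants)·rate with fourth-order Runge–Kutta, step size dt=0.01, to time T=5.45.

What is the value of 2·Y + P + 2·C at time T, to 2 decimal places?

Check how each reaction changes W = 2·Y + P + 2·C (weight of products minus weight of reactants):
R1: C -> Y: (2·1) − (2·1) = 2 − 2 = 0
R2: C -> Y: (2·1) − (2·1) = 2 − 2 = 0
R3: C -> 2 P: (1·2) − (2·1) = 2 − 2 = 0
Every reaction leaves W unchanged, so W is conserved and no simulation is needed: W(T) = W(0) = 2·41.29 + 33.42 + 2·10.94 = 137.88

Value at T = 137.88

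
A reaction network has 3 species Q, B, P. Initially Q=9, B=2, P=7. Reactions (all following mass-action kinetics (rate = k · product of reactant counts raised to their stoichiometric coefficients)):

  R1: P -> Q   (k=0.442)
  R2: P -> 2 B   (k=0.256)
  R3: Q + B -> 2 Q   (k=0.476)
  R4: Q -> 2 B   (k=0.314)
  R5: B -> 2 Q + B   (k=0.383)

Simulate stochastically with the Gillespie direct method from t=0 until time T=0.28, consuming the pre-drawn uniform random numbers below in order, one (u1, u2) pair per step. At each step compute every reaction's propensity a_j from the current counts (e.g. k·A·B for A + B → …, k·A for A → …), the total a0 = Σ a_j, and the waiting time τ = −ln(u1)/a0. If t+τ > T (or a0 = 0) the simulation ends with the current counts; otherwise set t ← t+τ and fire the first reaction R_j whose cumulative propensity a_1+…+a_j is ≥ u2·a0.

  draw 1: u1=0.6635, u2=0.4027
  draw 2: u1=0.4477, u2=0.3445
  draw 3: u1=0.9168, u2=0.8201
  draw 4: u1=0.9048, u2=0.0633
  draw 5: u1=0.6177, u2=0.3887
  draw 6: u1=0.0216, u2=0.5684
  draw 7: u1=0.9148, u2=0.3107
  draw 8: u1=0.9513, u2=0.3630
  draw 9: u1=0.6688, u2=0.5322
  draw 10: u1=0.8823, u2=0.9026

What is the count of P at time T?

t=0.000: Q=9 B=2 P=7
Draw 1: a1=3.094, a2=1.792, a3=8.568, a4=2.826, a5=0.766, a0=17.046; τ=−ln(0.6635)/17.046=0.024 → t=0.024; u2·a0=0.4027·17.046=6.864; a1+a2=4.886 < 6.864 ≤ a1+…+a3=13.454 → R3 fires; Q=10 B=1 P=7
Draw 2: a1=3.094, a2=1.792, a3=4.760, a4=3.140, a5=0.383, a0=13.169; τ=−ln(0.4477)/13.169=0.061 → t=0.085; u2·a0=0.3445·13.169=4.537; a1=3.094 < 4.537 ≤ a1+a2=4.886 → R2 fires; Q=10 B=3 P=6
Draw 3: a1=2.652, a2=1.536, a3=14.280, a4=3.140, a5=1.149, a0=22.757; τ=−ln(0.9168)/22.757=0.004 → t=0.089; u2·a0=0.8201·22.757=18.663; a1+…+a3=18.468 < 18.663 ≤ a1+…+a4=21.608 → R4 fires; Q=9 B=5 P=6
Draw 4: a1=2.652, a2=1.536, a3=21.420, a4=2.826, a5=1.915, a0=30.349; τ=−ln(0.9048)/30.349=0.003 → t=0.092; u2·a0=0.0633·30.349=1.921 ≤ a1=2.652 → R1 fires; Q=10 B=5 P=5
Draw 5: a1=2.210, a2=1.280, a3=23.800, a4=3.140, a5=1.915, a0=32.345; τ=−ln(0.6177)/32.345=0.015 → t=0.107; u2·a0=0.3887·32.345=12.573; a1+a2=3.490 < 12.573 ≤ a1+…+a3=27.290 → R3 fires; Q=11 B=4 P=5
Draw 6: a1=2.210, a2=1.280, a3=20.944, a4=3.454, a5=1.532, a0=29.420; τ=−ln(0.0216)/29.420=0.130 → t=0.237; u2·a0=0.5684·29.420=16.722; a1+a2=3.490 < 16.722 ≤ a1+…+a3=24.434 → R3 fires; Q=12 B=3 P=5
Draw 7: a1=2.210, a2=1.280, a3=17.136, a4=3.768, a5=1.149, a0=25.543; τ=−ln(0.9148)/25.543=0.003 → t=0.241; u2·a0=0.3107·25.543=7.936; a1+a2=3.490 < 7.936 ≤ a1+…+a3=20.626 → R3 fires; Q=13 B=2 P=5
Draw 8: a1=2.210, a2=1.280, a3=12.376, a4=4.082, a5=0.766, a0=20.714; τ=−ln(0.9513)/20.714=0.002 → t=0.243; u2·a0=0.3630·20.714=7.519; a1+a2=3.490 < 7.519 ≤ a1+…+a3=15.866 → R3 fires; Q=14 B=1 P=5
Draw 9: a1=2.210, a2=1.280, a3=6.664, a4=4.396, a5=0.383, a0=14.933; τ=−ln(0.6688)/14.933=0.027 → t=0.270; u2·a0=0.5322·14.933=7.947; a1+a2=3.490 < 7.947 ≤ a1+…+a3=10.154 → R3 fires; Q=15 B=0 P=5
Draw 10: a1=2.210, a2=1.280, a3=0.000, a4=4.710, a5=0.000, a0=8.200; τ=−ln(0.8823)/8.200=0.015 → t=0.286 > T=0.28: stop.
Read off P at T=0.28: 5

P at T = 5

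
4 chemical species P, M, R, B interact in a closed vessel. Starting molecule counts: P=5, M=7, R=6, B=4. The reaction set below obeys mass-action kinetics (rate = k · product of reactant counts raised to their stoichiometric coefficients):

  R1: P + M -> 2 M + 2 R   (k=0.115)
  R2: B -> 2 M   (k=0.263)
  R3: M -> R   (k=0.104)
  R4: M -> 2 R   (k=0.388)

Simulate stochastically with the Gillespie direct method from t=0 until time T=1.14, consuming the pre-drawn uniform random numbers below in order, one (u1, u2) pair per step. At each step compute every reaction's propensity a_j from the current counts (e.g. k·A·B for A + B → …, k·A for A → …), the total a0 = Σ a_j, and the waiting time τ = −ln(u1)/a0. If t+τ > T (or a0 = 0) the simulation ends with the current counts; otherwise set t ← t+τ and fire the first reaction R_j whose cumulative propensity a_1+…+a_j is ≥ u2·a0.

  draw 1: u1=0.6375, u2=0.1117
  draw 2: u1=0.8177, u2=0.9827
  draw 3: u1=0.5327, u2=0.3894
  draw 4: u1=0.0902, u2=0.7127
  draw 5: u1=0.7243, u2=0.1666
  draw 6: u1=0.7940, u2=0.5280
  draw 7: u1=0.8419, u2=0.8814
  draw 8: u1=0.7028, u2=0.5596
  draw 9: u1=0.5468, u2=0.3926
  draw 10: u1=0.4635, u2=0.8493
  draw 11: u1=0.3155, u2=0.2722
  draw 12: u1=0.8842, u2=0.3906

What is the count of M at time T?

t=0.000: P=5 M=7 R=6 B=4
Draw 1: a1=4.025, a2=1.052, a3=0.728, a4=2.716, a0=8.521; τ=−ln(0.6375)/8.521=0.053 → t=0.053; u2·a0=0.1117·8.521=0.952 ≤ a1=4.025 → R1 fires; P=4 M=8 R=8 B=4
Draw 2: a1=3.680, a2=1.052, a3=0.832, a4=3.104, a0=8.668; τ=−ln(0.8177)/8.668=0.023 → t=0.076; u2·a0=0.9827·8.668=8.518; a1+…+a3=5.564 < 8.518 ≤ a1+…+a4=8.668 → R4 fires; P=4 M=7 R=10 B=4
Draw 3: a1=3.220, a2=1.052, a3=0.728, a4=2.716, a0=7.716; τ=−ln(0.5327)/7.716=0.082 → t=0.158; u2·a0=0.3894·7.716=3.005 ≤ a1=3.220 → R1 fires; P=3 M=8 R=12 B=4
Draw 4: a1=2.760, a2=1.052, a3=0.832, a4=3.104, a0=7.748; τ=−ln(0.0902)/7.748=0.310 → t=0.468; u2·a0=0.7127·7.748=5.522; a1+…+a3=4.644 < 5.522 ≤ a1+…+a4=7.748 → R4 fires; P=3 M=7 R=14 B=4
Draw 5: a1=2.415, a2=1.052, a3=0.728, a4=2.716, a0=6.911; τ=−ln(0.7243)/6.911=0.047 → t=0.515; u2·a0=0.1666·6.911=1.151 ≤ a1=2.415 → R1 fires; P=2 M=8 R=16 B=4
Draw 6: a1=1.840, a2=1.052, a3=0.832, a4=3.104, a0=6.828; τ=−ln(0.7940)/6.828=0.034 → t=0.549; u2·a0=0.5280·6.828=3.605; a1+a2=2.892 < 3.605 ≤ a1+…+a3=3.724 → R3 fires; P=2 M=7 R=17 B=4
Draw 7: a1=1.610, a2=1.052, a3=0.728, a4=2.716, a0=6.106; τ=−ln(0.8419)/6.106=0.028 → t=0.577; u2·a0=0.8814·6.106=5.382; a1+…+a3=3.390 < 5.382 ≤ a1+…+a4=6.106 → R4 fires; P=2 M=6 R=19 B=4
Draw 8: a1=1.380, a2=1.052, a3=0.624, a4=2.328, a0=5.384; τ=−ln(0.7028)/5.384=0.066 → t=0.642; u2·a0=0.5596·5.384=3.013; a1+a2=2.432 < 3.013 ≤ a1+…+a3=3.056 → R3 fires; P=2 M=5 R=20 B=4
Draw 9: a1=1.150, a2=1.052, a3=0.520, a4=1.940, a0=4.662; τ=−ln(0.5468)/4.662=0.129 → t=0.772; u2·a0=0.3926·4.662=1.830; a1=1.150 < 1.830 ≤ a1+a2=2.202 → R2 fires; P=2 M=7 R=20 B=3
Draw 10: a1=1.610, a2=0.789, a3=0.728, a4=2.716, a0=5.843; τ=−ln(0.4635)/5.843=0.132 → t=0.903; u2·a0=0.8493·5.843=4.962; a1+…+a3=3.127 < 4.962 ≤ a1+…+a4=5.843 → R4 fires; P=2 M=6 R=22 B=3
Draw 11: a1=1.380, a2=0.789, a3=0.624, a4=2.328, a0=5.121; τ=−ln(0.3155)/5.121=0.225 → t=1.129; u2·a0=0.2722·5.121=1.394; a1=1.380 < 1.394 ≤ a1+a2=2.169 → R2 fires; P=2 M=8 R=22 B=2
Draw 12: a1=1.840, a2=0.526, a3=0.832, a4=3.104, a0=6.302; τ=−ln(0.8842)/6.302=0.020 → t=1.148 > T=1.14: stop.
Read off M at T=1.14: 8

M at T = 8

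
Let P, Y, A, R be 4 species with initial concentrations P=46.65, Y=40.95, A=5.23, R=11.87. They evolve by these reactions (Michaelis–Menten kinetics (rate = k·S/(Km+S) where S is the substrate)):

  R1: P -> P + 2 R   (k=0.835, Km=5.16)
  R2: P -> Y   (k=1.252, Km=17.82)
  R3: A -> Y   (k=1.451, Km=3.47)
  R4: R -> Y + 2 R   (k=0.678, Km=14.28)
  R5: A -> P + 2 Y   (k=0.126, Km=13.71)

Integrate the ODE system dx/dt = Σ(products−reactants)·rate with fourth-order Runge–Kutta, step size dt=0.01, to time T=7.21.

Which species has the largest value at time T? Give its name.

RK4 with dt=0.01: 721 steps to T=7.21. Trajectory (selected grid times):
t=0.00: P=46.65 Y=40.95 A=5.23 R=11.87
t=0.80: P=45.95 Y=42.66 A=4.53 R=13.33
t=1.60: P=45.26 Y=44.33 A=3.87 R=14.80
t=2.40: P=44.56 Y=45.96 A=3.26 R=16.28
t=3.20: P=43.86 Y=47.54 A=2.71 R=17.77
t=4.01: P=43.16 Y=49.08 A=2.20 R=19.29
t=4.81: P=42.47 Y=50.56 A=1.77 R=20.80
t=5.61: P=41.77 Y=51.97 A=1.40 R=22.31
t=6.41: P=41.08 Y=53.33 A=1.08 R=23.84
t=7.21: P=40.39 Y=54.63 A=0.83 R=25.36
At T=7.21: P=40.39 Y=54.63 A=0.83 R=25.36; the largest is Y.

Dominant species at T: Y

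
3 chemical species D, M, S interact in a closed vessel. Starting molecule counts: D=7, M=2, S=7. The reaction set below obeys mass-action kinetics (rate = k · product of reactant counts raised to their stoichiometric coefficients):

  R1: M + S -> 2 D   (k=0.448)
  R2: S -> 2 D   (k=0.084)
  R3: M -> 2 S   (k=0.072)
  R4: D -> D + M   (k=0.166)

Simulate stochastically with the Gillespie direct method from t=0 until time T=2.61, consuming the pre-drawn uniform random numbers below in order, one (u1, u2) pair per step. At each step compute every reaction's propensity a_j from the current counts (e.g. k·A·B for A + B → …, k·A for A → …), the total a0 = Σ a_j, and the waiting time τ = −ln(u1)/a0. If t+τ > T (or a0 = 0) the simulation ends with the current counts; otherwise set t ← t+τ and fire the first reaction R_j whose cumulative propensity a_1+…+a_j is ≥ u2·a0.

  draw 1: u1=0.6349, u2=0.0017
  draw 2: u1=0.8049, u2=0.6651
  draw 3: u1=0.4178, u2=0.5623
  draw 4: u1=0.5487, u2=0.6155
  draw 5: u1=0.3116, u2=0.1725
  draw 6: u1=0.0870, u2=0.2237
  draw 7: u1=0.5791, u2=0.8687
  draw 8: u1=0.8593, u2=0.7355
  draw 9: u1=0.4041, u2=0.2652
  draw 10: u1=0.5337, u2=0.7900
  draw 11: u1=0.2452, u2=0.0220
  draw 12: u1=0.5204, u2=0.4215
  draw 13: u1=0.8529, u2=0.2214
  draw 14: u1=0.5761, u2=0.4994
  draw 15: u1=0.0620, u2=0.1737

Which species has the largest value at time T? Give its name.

Dominant species at T: D

t=0.000: D=7 M=2 S=7
Draw 1: a1=6.272, a2=0.588, a3=0.144, a4=1.162, a0=8.166; τ=−ln(0.6349)/8.166=0.056 → t=0.056; u2·a0=0.0017·8.166=0.014 ≤ a1=6.272 → R1 fires; D=9 M=1 S=6
Draw 2: a1=2.688, a2=0.504, a3=0.072, a4=1.494, a0=4.758; τ=−ln(0.8049)/4.758=0.046 → t=0.101; u2·a0=0.6651·4.758=3.165; a1=2.688 < 3.165 ≤ a1+a2=3.192 → R2 fires; D=11 M=1 S=5
Draw 3: a1=2.240, a2=0.420, a3=0.072, a4=1.826, a0=4.558; τ=−ln(0.4178)/4.558=0.191 → t=0.293; u2·a0=0.5623·4.558=2.563; a1=2.240 < 2.563 ≤ a1+a2=2.660 → R2 fires; D=13 M=1 S=4
Draw 4: a1=1.792, a2=0.336, a3=0.072, a4=2.158, a0=4.358; τ=−ln(0.5487)/4.358=0.138 → t=0.430; u2·a0=0.6155·4.358=2.682; a1+…+a3=2.200 < 2.682 ≤ a1+…+a4=4.358 → R4 fires; D=13 M=2 S=4
Draw 5: a1=3.584, a2=0.336, a3=0.144, a4=2.158, a0=6.222; τ=−ln(0.3116)/6.222=0.187 → t=0.618; u2·a0=0.1725·6.222=1.073 ≤ a1=3.584 → R1 fires; D=15 M=1 S=3
Draw 6: a1=1.344, a2=0.252, a3=0.072, a4=2.490, a0=4.158; τ=−ln(0.0870)/4.158=0.587 → t=1.205; u2·a0=0.2237·4.158=0.930 ≤ a1=1.344 → R1 fires; D=17 M=0 S=2
Draw 7: a1=0.000, a2=0.168, a3=0.000, a4=2.822, a0=2.990; τ=−ln(0.5791)/2.990=0.183 → t=1.388; u2·a0=0.8687·2.990=2.597; a1+…+a3=0.168 < 2.597 ≤ a1+…+a4=2.990 → R4 fires; D=17 M=1 S=2
Draw 8: a1=0.896, a2=0.168, a3=0.072, a4=2.822, a0=3.958; τ=−ln(0.8593)/3.958=0.038 → t=1.426; u2·a0=0.7355·3.958=2.911; a1+…+a3=1.136 < 2.911 ≤ a1+…+a4=3.958 → R4 fires; D=17 M=2 S=2
Draw 9: a1=1.792, a2=0.168, a3=0.144, a4=2.822, a0=4.926; τ=−ln(0.4041)/4.926=0.184 → t=1.610; u2·a0=0.2652·4.926=1.306 ≤ a1=1.792 → R1 fires; D=19 M=1 S=1
Draw 10: a1=0.448, a2=0.084, a3=0.072, a4=3.154, a0=3.758; τ=−ln(0.5337)/3.758=0.167 → t=1.777; u2·a0=0.7900·3.758=2.969; a1+…+a3=0.604 < 2.969 ≤ a1+…+a4=3.758 → R4 fires; D=19 M=2 S=1
Draw 11: a1=0.896, a2=0.084, a3=0.144, a4=3.154, a0=4.278; τ=−ln(0.2452)/4.278=0.329 → t=2.106; u2·a0=0.0220·4.278=0.094 ≤ a1=0.896 → R1 fires; D=21 M=1 S=0
Draw 12: a1=0.000, a2=0.000, a3=0.072, a4=3.486, a0=3.558; τ=−ln(0.5204)/3.558=0.184 → t=2.289; u2·a0=0.4215·3.558=1.500; a1+…+a3=0.072 < 1.500 ≤ a1+…+a4=3.558 → R4 fires; D=21 M=2 S=0
Draw 13: a1=0.000, a2=0.000, a3=0.144, a4=3.486, a0=3.630; τ=−ln(0.8529)/3.630=0.044 → t=2.333; u2·a0=0.2214·3.630=0.804; a1+…+a3=0.144 < 0.804 ≤ a1+…+a4=3.630 → R4 fires; D=21 M=3 S=0
Draw 14: a1=0.000, a2=0.000, a3=0.216, a4=3.486, a0=3.702; τ=−ln(0.5761)/3.702=0.149 → t=2.482; u2·a0=0.4994·3.702=1.849; a1+…+a3=0.216 < 1.849 ≤ a1+…+a4=3.702 → R4 fires; D=21 M=4 S=0
Draw 15: a1=0.000, a2=0.000, a3=0.288, a4=3.486, a0=3.774; τ=−ln(0.0620)/3.774=0.737 → t=3.219 > T=2.61: stop.
At T=2.61: D=21 M=4 S=0; the largest is D.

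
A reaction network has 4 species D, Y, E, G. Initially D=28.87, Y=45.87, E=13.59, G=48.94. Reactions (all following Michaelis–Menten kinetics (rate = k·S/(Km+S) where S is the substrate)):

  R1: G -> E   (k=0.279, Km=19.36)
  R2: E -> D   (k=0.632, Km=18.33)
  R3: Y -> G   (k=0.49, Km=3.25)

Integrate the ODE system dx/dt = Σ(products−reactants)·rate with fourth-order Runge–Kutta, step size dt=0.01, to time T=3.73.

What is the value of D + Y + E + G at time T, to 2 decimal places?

Value at T = 137.27

Check how each reaction changes W = D + Y + E + G (weight of products minus weight of reactants):
R1: G -> E: (1·1) − (1·1) = 1 − 1 = 0
R2: E -> D: (1·1) − (1·1) = 1 − 1 = 0
R3: Y -> G: (1·1) − (1·1) = 1 − 1 = 0
Every reaction leaves W unchanged, so W is conserved and no simulation is needed: W(T) = W(0) = 28.87 + 45.87 + 13.59 + 48.94 = 137.27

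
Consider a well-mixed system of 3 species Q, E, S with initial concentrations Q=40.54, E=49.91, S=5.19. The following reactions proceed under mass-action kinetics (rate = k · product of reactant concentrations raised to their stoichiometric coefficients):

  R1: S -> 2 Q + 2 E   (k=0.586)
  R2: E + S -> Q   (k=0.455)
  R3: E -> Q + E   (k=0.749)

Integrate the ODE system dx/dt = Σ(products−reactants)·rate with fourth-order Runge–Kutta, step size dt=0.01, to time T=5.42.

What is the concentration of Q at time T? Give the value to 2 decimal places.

RK4 with dt=0.01: 542 steps to T=5.42. Trajectory (selected grid times):
t=0.00: Q=40.54 E=49.91 S=5.19
t=0.60: Q=66.31 E=45.13 S=0.00
t=1.20: Q=86.59 E=45.13 S=0.00
t=1.81: Q=107.21 E=45.13 S=0.00
t=2.41: Q=127.49 E=45.13 S=0.00
t=3.01: Q=147.78 E=45.13 S=0.00
t=3.61: Q=168.06 E=45.13 S=0.00
t=4.22: Q=188.68 E=45.13 S=0.00
t=4.82: Q=208.96 E=45.13 S=0.00
t=5.42: Q=229.24 E=45.13 S=0.00
Read off Q at T=5.42: 229.24

Q at T = 229.24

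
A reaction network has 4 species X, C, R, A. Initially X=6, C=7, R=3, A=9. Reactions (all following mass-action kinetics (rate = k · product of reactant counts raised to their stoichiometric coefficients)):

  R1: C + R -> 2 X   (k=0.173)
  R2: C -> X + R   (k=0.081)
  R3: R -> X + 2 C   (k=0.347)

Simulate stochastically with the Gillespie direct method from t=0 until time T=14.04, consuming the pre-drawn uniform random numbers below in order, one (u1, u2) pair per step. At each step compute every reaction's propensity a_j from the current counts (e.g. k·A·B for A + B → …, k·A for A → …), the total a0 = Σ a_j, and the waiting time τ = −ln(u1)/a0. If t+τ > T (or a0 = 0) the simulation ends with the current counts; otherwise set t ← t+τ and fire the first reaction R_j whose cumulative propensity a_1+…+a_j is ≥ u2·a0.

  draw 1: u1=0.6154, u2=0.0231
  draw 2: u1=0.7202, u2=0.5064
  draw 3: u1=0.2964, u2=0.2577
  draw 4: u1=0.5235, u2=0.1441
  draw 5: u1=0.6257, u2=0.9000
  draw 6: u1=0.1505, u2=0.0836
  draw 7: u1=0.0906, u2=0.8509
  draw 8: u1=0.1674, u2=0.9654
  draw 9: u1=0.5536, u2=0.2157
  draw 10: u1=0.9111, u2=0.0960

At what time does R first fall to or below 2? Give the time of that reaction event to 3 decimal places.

Threshold first reached at t = 0.093

t=0.000: X=6 C=7 R=3 A=9
Draw 1: a1=3.633, a2=0.567, a3=1.041, a0=5.241; τ=−ln(0.6154)/5.241=0.093 → t=0.093; u2·a0=0.0231·5.241=0.121 ≤ a1=3.633 → R1 fires; X=8 C=6 R=2 A=9
Draw 2: a1=2.076, a2=0.486, a3=0.694, a0=3.256; τ=−ln(0.7202)/3.256=0.101 → t=0.193; u2·a0=0.5064·3.256=1.649 ≤ a1=2.076 → R1 fires; X=10 C=5 R=1 A=9
Draw 3: a1=0.865, a2=0.405, a3=0.347, a0=1.617; τ=−ln(0.2964)/1.617=0.752 → t=0.945; u2·a0=0.2577·1.617=0.417 ≤ a1=0.865 → R1 fires; X=12 C=4 R=0 A=9
Draw 4: a1=0.000, a2=0.324, a3=0.000, a0=0.324; τ=−ln(0.5235)/0.324=1.998 → t=2.943; u2·a0=0.1441·0.324=0.047; a1=0.000 < 0.047 ≤ a1+a2=0.324 → R2 fires; X=13 C=3 R=1 A=9
Draw 5: a1=0.519, a2=0.243, a3=0.347, a0=1.109; τ=−ln(0.6257)/1.109=0.423 → t=3.366; u2·a0=0.9000·1.109=0.998; a1+a2=0.762 < 0.998 ≤ a1+…+a3=1.109 → R3 fires; X=14 C=5 R=0 A=9
Draw 6: a1=0.000, a2=0.405, a3=0.000, a0=0.405; τ=−ln(0.1505)/0.405=4.676 → t=8.042; u2·a0=0.0836·0.405=0.034; a1=0.000 < 0.034 ≤ a1+a2=0.405 → R2 fires; X=15 C=4 R=1 A=9
Draw 7: a1=0.692, a2=0.324, a3=0.347, a0=1.363; τ=−ln(0.0906)/1.363=1.762 → t=9.804; u2·a0=0.8509·1.363=1.160; a1+a2=1.016 < 1.160 ≤ a1+…+a3=1.363 → R3 fires; X=16 C=6 R=0 A=9
Draw 8: a1=0.000, a2=0.486, a3=0.000, a0=0.486; τ=−ln(0.1674)/0.486=3.678 → t=13.481; u2·a0=0.9654·0.486=0.469; a1=0.000 < 0.469 ≤ a1+a2=0.486 → R2 fires; X=17 C=5 R=1 A=9
Draw 9: a1=0.865, a2=0.405, a3=0.347, a0=1.617; τ=−ln(0.5536)/1.617=0.366 → t=13.847; u2·a0=0.2157·1.617=0.349 ≤ a1=0.865 → R1 fires; X=19 C=4 R=0 A=9
Draw 10: a1=0.000, a2=0.324, a3=0.000, a0=0.324; τ=−ln(0.9111)/0.324=0.287 → t=14.134 > T=14.04: stop.
R first becomes ≤ 2 when it reaches 2 at the event at t=0.093.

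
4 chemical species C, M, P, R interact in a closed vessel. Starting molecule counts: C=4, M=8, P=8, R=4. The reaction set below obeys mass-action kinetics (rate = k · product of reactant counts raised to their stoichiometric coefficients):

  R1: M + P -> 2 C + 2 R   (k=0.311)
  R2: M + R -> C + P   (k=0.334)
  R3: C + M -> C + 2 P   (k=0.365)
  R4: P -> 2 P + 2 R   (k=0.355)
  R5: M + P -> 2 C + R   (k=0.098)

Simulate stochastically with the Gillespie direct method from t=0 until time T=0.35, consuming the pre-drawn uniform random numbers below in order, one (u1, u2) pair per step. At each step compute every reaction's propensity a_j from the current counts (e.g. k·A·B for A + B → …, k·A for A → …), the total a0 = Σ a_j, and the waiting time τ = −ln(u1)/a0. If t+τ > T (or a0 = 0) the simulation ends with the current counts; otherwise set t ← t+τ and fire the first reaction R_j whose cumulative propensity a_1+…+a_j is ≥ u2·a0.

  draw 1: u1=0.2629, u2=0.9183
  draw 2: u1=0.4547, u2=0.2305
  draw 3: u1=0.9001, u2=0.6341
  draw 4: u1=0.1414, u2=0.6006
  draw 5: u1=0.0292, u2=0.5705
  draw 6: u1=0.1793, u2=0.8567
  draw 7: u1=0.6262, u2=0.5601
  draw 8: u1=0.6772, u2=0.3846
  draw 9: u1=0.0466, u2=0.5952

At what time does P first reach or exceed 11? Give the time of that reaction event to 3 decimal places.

t=0.000: C=4 M=8 P=8 R=4
Draw 1: a1=19.904, a2=10.688, a3=11.680, a4=2.840, a5=6.272, a0=51.384; τ=−ln(0.2629)/51.384=0.026 → t=0.026; u2·a0=0.9183·51.384=47.186; a1+…+a4=45.112 < 47.186 ≤ a1+…+a5=51.384 → R5 fires; C=6 M=7 P=7 R=5
Draw 2: a1=15.239, a2=11.690, a3=15.330, a4=2.485, a5=4.802, a0=49.546; τ=−ln(0.4547)/49.546=0.016 → t=0.042; u2·a0=0.2305·49.546=11.420 ≤ a1=15.239 → R1 fires; C=8 M=6 P=6 R=7
Draw 3: a1=11.196, a2=14.028, a3=17.520, a4=2.130, a5=3.528, a0=48.402; τ=−ln(0.9001)/48.402=0.002 → t=0.044; u2·a0=0.6341·48.402=30.692; a1+a2=25.224 < 30.692 ≤ a1+…+a3=42.744 → R3 fires; C=8 M=5 P=8 R=7
Draw 4: a1=12.440, a2=11.690, a3=14.600, a4=2.840, a5=3.920, a0=45.490; τ=−ln(0.1414)/45.490=0.043 → t=0.087; u2·a0=0.6006·45.490=27.321; a1+a2=24.130 < 27.321 ≤ a1+…+a3=38.730 → R3 fires; C=8 M=4 P=10 R=7
Draw 5: a1=12.440, a2=9.352, a3=11.680, a4=3.550, a5=3.920, a0=40.942; τ=−ln(0.0292)/40.942=0.086 → t=0.173; u2·a0=0.5705·40.942=23.357; a1+a2=21.792 < 23.357 ≤ a1+…+a3=33.472 → R3 fires; C=8 M=3 P=12 R=7
Draw 6: a1=11.196, a2=7.014, a3=8.760, a4=4.260, a5=3.528, a0=34.758; τ=−ln(0.1793)/34.758=0.049 → t=0.223; u2·a0=0.8567·34.758=29.777; a1+…+a3=26.970 < 29.777 ≤ a1+…+a4=31.230 → R4 fires; C=8 M=3 P=13 R=9
Draw 7: a1=12.129, a2=9.018, a3=8.760, a4=4.615, a5=3.822, a0=38.344; τ=−ln(0.6262)/38.344=0.012 → t=0.235; u2·a0=0.5601·38.344=21.476; a1+a2=21.147 < 21.476 ≤ a1+…+a3=29.907 → R3 fires; C=8 M=2 P=15 R=9
Draw 8: a1=9.330, a2=6.012, a3=5.840, a4=5.325, a5=2.940, a0=29.447; τ=−ln(0.6772)/29.447=0.013 → t=0.248; u2·a0=0.3846·29.447=11.325; a1=9.330 < 11.325 ≤ a1+a2=15.342 → R2 fires; C=9 M=1 P=16 R=8
Draw 9: a1=4.976, a2=2.672, a3=3.285, a4=5.680, a5=1.568, a0=18.181; τ=−ln(0.0466)/18.181=0.169 → t=0.417 > T=0.35: stop.
P first becomes ≥ 11 when it reaches 12 at the event at t=0.173.

Threshold first reached at t = 0.173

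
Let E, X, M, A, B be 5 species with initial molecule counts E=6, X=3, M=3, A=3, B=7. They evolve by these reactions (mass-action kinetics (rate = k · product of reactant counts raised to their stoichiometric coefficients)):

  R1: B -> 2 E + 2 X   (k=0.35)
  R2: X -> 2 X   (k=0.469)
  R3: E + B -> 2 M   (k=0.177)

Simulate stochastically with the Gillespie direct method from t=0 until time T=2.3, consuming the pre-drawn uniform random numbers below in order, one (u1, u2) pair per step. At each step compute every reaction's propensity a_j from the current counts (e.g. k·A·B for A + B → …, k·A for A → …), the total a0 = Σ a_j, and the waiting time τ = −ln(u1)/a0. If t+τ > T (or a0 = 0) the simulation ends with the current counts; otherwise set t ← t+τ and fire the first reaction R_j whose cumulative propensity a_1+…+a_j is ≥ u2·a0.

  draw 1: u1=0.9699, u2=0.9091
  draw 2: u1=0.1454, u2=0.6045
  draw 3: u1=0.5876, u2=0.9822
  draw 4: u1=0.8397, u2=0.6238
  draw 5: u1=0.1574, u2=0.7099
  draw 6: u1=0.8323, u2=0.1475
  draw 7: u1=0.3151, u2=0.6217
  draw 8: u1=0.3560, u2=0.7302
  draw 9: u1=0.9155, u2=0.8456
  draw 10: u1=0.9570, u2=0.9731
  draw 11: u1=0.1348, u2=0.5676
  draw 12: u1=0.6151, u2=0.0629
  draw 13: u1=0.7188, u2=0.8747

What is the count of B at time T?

B at T = 0

t=0.000: E=6 X=3 M=3 A=3 B=7
Draw 1: a1=2.450, a2=1.407, a3=7.434, a0=11.291; τ=−ln(0.9699)/11.291=0.003 → t=0.003; u2·a0=0.9091·11.291=10.265; a1+a2=3.857 < 10.265 ≤ a1+…+a3=11.291 → R3 fires; E=5 X=3 M=5 A=3 B=6
Draw 2: a1=2.100, a2=1.407, a3=5.310, a0=8.817; τ=−ln(0.1454)/8.817=0.219 → t=0.221; u2·a0=0.6045·8.817=5.330; a1+a2=3.507 < 5.330 ≤ a1+…+a3=8.817 → R3 fires; E=4 X=3 M=7 A=3 B=5
Draw 3: a1=1.750, a2=1.407, a3=3.540, a0=6.697; τ=−ln(0.5876)/6.697=0.079 → t=0.301; u2·a0=0.9822·6.697=6.578; a1+a2=3.157 < 6.578 ≤ a1+…+a3=6.697 → R3 fires; E=3 X=3 M=9 A=3 B=4
Draw 4: a1=1.400, a2=1.407, a3=2.124, a0=4.931; τ=−ln(0.8397)/4.931=0.035 → t=0.336; u2·a0=0.6238·4.931=3.076; a1+a2=2.807 < 3.076 ≤ a1+…+a3=4.931 → R3 fires; E=2 X=3 M=11 A=3 B=3
Draw 5: a1=1.050, a2=1.407, a3=1.062, a0=3.519; τ=−ln(0.1574)/3.519=0.525 → t=0.862; u2·a0=0.7099·3.519=2.498; a1+a2=2.457 < 2.498 ≤ a1+…+a3=3.519 → R3 fires; E=1 X=3 M=13 A=3 B=2
Draw 6: a1=0.700, a2=1.407, a3=0.354, a0=2.461; τ=−ln(0.8323)/2.461=0.075 → t=0.936; u2·a0=0.1475·2.461=0.363 ≤ a1=0.700 → R1 fires; E=3 X=5 M=13 A=3 B=1
Draw 7: a1=0.350, a2=2.345, a3=0.531, a0=3.226; τ=−ln(0.3151)/3.226=0.358 → t=1.294; u2·a0=0.6217·3.226=2.006; a1=0.350 < 2.006 ≤ a1+a2=2.695 → R2 fires; E=3 X=6 M=13 A=3 B=1
Draw 8: a1=0.350, a2=2.814, a3=0.531, a0=3.695; τ=−ln(0.3560)/3.695=0.280 → t=1.574; u2·a0=0.7302·3.695=2.698; a1=0.350 < 2.698 ≤ a1+a2=3.164 → R2 fires; E=3 X=7 M=13 A=3 B=1
Draw 9: a1=0.350, a2=3.283, a3=0.531, a0=4.164; τ=−ln(0.9155)/4.164=0.021 → t=1.595; u2·a0=0.8456·4.164=3.521; a1=0.350 < 3.521 ≤ a1+a2=3.633 → R2 fires; E=3 X=8 M=13 A=3 B=1
Draw 10: a1=0.350, a2=3.752, a3=0.531, a0=4.633; τ=−ln(0.9570)/4.633=0.009 → t=1.604; u2·a0=0.9731·4.633=4.508; a1+a2=4.102 < 4.508 ≤ a1+…+a3=4.633 → R3 fires; E=2 X=8 M=15 A=3 B=0
Draw 11: a1=0.000, a2=3.752, a3=0.000, a0=3.752; τ=−ln(0.1348)/3.752=0.534 → t=2.139; u2·a0=0.5676·3.752=2.130; a1=0.000 < 2.130 ≤ a1+a2=3.752 → R2 fires; E=2 X=9 M=15 A=3 B=0
Draw 12: a1=0.000, a2=4.221, a3=0.000, a0=4.221; τ=−ln(0.6151)/4.221=0.115 → t=2.254; u2·a0=0.0629·4.221=0.266; a1=0.000 < 0.266 ≤ a1+a2=4.221 → R2 fires; E=2 X=10 M=15 A=3 B=0
Draw 13: a1=0.000, a2=4.690, a3=0.000, a0=4.690; τ=−ln(0.7188)/4.690=0.070 → t=2.324 > T=2.3: stop.
Read off B at T=2.3: 0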